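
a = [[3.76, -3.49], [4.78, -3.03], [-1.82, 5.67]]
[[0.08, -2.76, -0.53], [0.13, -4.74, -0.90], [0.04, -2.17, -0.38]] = a @ [[0.04, -1.55, -0.29], [0.02, -0.88, -0.16]]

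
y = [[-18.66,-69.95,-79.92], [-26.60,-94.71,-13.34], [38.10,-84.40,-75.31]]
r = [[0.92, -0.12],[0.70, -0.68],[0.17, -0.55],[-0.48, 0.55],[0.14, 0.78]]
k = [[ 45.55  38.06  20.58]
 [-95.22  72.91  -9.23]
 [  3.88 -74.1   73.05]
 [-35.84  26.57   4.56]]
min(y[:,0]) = -26.6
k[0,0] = 45.55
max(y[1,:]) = -13.34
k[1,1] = 72.91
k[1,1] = 72.91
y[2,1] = -84.4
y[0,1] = -69.95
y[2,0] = 38.1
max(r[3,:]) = 0.554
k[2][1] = -74.1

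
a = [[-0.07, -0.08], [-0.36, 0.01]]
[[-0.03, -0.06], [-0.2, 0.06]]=a@[[0.55,  -0.13], [-0.13,  0.84]]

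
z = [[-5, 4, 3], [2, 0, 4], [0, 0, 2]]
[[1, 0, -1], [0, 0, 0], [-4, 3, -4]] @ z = [[-5, 4, 1], [0, 0, 0], [26, -16, -8]]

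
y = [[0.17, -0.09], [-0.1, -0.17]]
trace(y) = 0.00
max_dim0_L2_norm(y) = 0.2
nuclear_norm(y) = 0.39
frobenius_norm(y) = 0.28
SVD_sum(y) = [[0.09, 0.05], [-0.15, -0.09]] + [[0.08,-0.14],[0.05,-0.08]]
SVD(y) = [[-0.51,0.86],[0.86,0.51]] @ diag([0.1997434209415045, 0.18974342094150445]) @ [[-0.86,-0.51],[0.51,-0.86]]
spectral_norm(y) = 0.20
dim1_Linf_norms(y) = [0.17, 0.17]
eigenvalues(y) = [0.19, -0.19]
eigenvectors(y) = [[0.96, 0.24], [-0.26, 0.97]]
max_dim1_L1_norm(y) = 0.27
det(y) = -0.04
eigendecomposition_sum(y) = [[0.18, -0.05],[-0.05, 0.01]] + [[-0.01, -0.04], [-0.05, -0.18]]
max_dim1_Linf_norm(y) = 0.17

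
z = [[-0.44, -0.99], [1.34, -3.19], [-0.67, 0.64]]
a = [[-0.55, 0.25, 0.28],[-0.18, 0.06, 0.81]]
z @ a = [[0.42, -0.17, -0.93], [-0.16, 0.14, -2.21], [0.25, -0.13, 0.33]]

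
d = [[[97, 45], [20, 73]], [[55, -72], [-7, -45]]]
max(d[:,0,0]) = 97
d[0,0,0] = 97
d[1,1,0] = -7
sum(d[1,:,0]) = 48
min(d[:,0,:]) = -72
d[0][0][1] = 45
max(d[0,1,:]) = 73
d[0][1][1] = 73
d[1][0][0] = 55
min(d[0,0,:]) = 45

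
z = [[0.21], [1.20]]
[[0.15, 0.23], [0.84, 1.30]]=z @ [[0.70, 1.08]]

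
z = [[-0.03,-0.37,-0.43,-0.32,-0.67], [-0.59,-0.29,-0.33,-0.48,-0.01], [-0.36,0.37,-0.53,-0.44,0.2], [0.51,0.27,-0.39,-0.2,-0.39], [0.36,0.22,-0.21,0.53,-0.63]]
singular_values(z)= [1.32, 1.22, 0.77, 0.43, 0.01]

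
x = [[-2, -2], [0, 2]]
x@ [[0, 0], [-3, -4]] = [[6, 8], [-6, -8]]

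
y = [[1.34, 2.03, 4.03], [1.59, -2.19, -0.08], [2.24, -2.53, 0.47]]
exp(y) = [[28.88, -4.37, 34.54], [7.53, -0.78, 8.7], [13.68, -2.91, 17.13]]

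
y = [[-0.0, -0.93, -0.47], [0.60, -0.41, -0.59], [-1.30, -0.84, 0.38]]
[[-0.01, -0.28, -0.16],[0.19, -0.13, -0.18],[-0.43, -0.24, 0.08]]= y @ [[0.31, 0.02, -0.02], [0.02, 0.28, 0.05], [-0.02, 0.05, 0.25]]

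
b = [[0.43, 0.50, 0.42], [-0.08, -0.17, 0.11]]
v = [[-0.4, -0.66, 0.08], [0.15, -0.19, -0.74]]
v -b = [[-0.83, -1.16, -0.34],[0.23, -0.02, -0.85]]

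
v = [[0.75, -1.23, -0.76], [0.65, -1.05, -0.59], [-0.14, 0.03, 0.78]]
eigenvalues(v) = [-0.32, -0.07, 0.86]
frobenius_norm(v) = 2.27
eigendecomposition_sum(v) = [[0.84, -1.41, -0.18], [0.67, -1.14, -0.15], [0.09, -0.15, -0.02]] + [[-0.23, 0.28, -0.01],[-0.13, 0.16, -0.0],[-0.03, 0.04, -0.00]] + [[0.14,  -0.10,  -0.57], [0.11,  -0.08,  -0.44], [-0.20,  0.14,  0.80]]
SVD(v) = [[-0.75,-0.13,0.65], [-0.63,-0.19,-0.76], [0.22,-0.97,0.06]] @ diag([2.1767292657537256, 0.6455127756906841, 0.01276557994597063]) @ [[-0.46, 0.73, 0.51], [-0.13, 0.51, -0.85], [-0.88, -0.46, -0.14]]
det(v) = 0.02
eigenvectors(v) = [[0.78, 0.86, -0.53], [0.62, 0.49, -0.41], [0.08, 0.13, 0.74]]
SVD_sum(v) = [[0.75, -1.18, -0.83], [0.63, -0.99, -0.7], [-0.22, 0.35, 0.25]] + [[0.01, -0.04, 0.07], [0.02, -0.06, 0.10], [0.08, -0.32, 0.53]] + [[-0.01, -0.00, -0.0], [0.01, 0.0, 0.0], [-0.0, -0.0, -0.0]]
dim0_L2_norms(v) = [1.0, 1.62, 1.24]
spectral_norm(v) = 2.18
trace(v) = 0.48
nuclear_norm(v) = 2.84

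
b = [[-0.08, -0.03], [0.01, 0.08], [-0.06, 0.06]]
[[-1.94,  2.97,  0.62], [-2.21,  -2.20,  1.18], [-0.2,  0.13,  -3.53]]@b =[[0.15,0.33], [0.08,-0.04], [0.23,-0.20]]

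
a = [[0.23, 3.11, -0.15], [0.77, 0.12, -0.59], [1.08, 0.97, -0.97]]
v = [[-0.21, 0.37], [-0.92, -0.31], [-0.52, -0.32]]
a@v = [[-2.83, -0.83],[0.03, 0.44],[-0.61, 0.41]]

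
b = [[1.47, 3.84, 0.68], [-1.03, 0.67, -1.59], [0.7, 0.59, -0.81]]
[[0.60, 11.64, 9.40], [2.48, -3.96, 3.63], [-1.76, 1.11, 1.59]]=b@[[-2.68, 2.17, -0.79], [1.07, 1.87, 2.85], [0.63, 1.87, -0.57]]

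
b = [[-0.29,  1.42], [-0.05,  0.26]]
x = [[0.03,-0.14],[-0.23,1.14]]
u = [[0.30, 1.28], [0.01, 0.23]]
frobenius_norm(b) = 1.47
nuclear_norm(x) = 1.17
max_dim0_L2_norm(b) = 1.44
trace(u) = 0.53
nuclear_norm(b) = 1.48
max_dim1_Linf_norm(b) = 1.42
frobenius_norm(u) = 1.33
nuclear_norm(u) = 1.38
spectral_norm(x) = 1.17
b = u @ x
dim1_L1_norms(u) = [1.58, 0.24]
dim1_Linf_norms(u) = [1.28, 0.23]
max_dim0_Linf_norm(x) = 1.14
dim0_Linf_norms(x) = [0.23, 1.14]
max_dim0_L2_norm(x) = 1.15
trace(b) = -0.03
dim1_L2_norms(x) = [0.14, 1.16]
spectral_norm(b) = 1.47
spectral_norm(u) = 1.33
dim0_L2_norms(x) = [0.23, 1.15]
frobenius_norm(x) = 1.17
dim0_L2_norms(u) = [0.3, 1.3]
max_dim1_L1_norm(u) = 1.58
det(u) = 0.06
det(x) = 0.00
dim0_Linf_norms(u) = [0.3, 1.28]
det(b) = -0.00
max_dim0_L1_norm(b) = 1.68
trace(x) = 1.17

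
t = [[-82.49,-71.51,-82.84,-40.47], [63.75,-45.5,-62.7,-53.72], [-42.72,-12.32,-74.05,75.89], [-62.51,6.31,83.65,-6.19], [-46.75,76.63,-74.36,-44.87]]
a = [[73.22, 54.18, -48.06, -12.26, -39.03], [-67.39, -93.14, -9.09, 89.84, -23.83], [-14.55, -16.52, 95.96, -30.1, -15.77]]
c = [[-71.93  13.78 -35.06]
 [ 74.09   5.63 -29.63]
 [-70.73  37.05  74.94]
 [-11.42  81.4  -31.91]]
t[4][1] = 76.63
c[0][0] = -71.93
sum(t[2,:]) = -53.2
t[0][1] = -71.51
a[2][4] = -15.77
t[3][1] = 6.31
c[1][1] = 5.63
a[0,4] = -39.03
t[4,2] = -74.36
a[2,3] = -30.1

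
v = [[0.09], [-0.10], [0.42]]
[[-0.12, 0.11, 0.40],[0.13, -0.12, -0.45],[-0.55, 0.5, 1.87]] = v @ [[-1.31, 1.18, 4.45]]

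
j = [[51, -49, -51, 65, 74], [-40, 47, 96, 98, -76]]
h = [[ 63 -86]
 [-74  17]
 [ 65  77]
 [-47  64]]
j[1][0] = -40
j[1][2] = 96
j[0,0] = 51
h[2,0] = 65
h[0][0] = 63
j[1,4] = -76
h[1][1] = 17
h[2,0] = 65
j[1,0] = -40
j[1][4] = -76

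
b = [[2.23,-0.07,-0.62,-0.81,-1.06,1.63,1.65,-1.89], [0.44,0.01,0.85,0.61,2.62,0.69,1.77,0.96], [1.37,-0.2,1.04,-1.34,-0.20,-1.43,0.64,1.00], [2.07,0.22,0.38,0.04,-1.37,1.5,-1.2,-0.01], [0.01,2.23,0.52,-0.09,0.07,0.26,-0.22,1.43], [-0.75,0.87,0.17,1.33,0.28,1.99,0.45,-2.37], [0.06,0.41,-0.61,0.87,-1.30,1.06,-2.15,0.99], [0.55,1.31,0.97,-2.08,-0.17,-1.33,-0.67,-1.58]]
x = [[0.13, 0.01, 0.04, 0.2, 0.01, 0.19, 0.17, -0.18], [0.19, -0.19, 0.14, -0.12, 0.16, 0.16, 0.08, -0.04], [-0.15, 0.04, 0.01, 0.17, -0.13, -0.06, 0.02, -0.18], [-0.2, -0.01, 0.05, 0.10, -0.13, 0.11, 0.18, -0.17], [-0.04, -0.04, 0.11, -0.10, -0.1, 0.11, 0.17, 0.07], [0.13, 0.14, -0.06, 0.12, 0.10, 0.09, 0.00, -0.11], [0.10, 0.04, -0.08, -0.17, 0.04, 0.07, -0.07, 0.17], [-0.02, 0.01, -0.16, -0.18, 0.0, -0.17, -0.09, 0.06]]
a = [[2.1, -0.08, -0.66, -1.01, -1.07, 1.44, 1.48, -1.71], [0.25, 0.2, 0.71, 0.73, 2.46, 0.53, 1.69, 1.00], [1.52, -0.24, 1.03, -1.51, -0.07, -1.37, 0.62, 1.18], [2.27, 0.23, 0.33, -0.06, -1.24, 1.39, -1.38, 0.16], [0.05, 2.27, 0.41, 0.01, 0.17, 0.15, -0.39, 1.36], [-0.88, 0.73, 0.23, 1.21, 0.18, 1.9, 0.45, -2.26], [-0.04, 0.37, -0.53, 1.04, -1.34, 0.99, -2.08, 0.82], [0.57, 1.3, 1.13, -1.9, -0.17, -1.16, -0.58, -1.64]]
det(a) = -2.09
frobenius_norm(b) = 9.45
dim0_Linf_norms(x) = [0.2, 0.19, 0.16, 0.2, 0.16, 0.19, 0.18, 0.18]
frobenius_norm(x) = 0.96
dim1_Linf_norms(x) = [0.2, 0.19, 0.18, 0.2, 0.17, 0.14, 0.17, 0.18]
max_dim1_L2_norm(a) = 3.77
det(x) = 0.00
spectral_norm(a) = 4.76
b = a + x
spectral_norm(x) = 0.64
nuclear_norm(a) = 22.15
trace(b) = 1.65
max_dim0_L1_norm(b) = 10.23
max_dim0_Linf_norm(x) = 0.2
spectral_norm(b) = 4.93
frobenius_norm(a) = 9.24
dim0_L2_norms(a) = [3.61, 2.77, 1.97, 3.16, 3.26, 3.48, 3.51, 3.96]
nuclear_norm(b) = 22.76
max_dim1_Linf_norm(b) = 2.62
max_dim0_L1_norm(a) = 10.13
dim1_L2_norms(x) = [0.4, 0.41, 0.33, 0.38, 0.28, 0.29, 0.3, 0.31]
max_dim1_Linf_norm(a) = 2.46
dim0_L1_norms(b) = [7.48, 5.32, 5.16, 7.17, 7.07, 9.89, 8.75, 10.23]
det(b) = 28.28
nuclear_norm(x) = 2.12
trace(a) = 1.62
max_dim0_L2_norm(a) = 3.96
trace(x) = 0.03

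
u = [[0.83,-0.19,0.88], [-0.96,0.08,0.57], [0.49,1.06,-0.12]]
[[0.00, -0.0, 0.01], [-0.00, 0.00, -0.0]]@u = [[0.0,  0.01,  -0.0],[0.00,  0.00,  0.00]]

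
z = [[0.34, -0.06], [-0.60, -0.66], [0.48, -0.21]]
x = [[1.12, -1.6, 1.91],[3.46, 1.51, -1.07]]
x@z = [[2.26, 0.59], [-0.24, -0.98]]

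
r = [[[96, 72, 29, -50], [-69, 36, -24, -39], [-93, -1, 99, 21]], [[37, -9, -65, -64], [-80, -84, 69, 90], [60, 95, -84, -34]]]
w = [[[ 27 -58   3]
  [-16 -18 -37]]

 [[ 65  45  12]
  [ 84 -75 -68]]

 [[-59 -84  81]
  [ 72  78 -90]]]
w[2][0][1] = -84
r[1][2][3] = -34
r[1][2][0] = 60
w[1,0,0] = 65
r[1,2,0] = 60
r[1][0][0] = 37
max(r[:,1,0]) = -69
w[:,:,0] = [[27, -16], [65, 84], [-59, 72]]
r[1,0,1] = -9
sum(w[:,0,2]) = 96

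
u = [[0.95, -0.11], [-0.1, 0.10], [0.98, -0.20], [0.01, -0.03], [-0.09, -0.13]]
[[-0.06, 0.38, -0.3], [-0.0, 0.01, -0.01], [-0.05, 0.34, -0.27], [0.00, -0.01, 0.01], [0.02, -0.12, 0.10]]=u @ [[-0.07, 0.47, -0.37], [-0.09, 0.60, -0.48]]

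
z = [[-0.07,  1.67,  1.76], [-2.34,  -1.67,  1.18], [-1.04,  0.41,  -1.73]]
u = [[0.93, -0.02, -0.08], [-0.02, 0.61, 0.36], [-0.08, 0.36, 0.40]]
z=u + [[-1.0, 1.69, 1.84],[-2.32, -2.28, 0.82],[-0.96, 0.05, -2.13]]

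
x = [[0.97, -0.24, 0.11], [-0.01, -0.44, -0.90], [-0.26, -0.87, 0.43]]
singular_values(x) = [1.01, 1.0, 1.0]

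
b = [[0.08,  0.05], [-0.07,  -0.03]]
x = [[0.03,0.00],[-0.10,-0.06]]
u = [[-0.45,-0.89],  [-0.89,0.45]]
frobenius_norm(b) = 0.12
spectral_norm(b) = 0.12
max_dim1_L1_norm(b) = 0.13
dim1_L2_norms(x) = [0.03, 0.12]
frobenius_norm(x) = 0.12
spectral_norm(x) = 0.12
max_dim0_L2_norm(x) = 0.1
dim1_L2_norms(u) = [1.0, 1.0]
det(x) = -0.00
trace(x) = -0.03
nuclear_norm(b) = 0.13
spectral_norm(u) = 1.00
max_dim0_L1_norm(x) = 0.13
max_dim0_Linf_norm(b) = 0.08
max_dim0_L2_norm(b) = 0.11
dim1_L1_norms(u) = [1.34, 1.34]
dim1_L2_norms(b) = [0.09, 0.08]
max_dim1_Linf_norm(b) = 0.08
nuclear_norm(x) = 0.13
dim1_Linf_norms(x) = [0.03, 0.1]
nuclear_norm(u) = 1.99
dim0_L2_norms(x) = [0.1, 0.06]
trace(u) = 0.00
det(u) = -0.99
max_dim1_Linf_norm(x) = 0.1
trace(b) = 0.05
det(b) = 0.00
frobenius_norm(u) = 1.41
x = u @ b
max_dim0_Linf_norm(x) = 0.1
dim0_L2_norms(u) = [1.0, 1.0]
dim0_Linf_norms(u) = [0.89, 0.89]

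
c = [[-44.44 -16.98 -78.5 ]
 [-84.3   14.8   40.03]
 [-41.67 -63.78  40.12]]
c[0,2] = -78.5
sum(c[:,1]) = -65.96000000000001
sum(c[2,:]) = -65.33000000000001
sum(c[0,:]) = -139.92000000000002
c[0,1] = -16.98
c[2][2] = 40.12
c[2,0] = -41.67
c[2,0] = -41.67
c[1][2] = 40.03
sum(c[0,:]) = -139.92000000000002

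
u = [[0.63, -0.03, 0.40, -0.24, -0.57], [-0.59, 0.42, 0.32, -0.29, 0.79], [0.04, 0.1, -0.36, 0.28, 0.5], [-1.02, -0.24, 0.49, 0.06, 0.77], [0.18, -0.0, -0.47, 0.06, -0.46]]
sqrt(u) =[[0.87+0.17j, -0.01+0.09j, 0.42-0.14j, -0.12+0.19j, (-0.34+0.47j)],[(-0.67-0.03j), (0.62-0.05j), -0.42-0.54j, -0.29-0.04j, (0.42-0.98j)],[-0.22-0.27j, 0.00-0.14j, -0.10+0.44j, 0.03-0.33j, 0.08-0.59j],[(-1.03+0.05j), (-0.21-0.02j), -0.46-0.78j, 0.28+0.05j, 0.34-1.04j],[(0.17+0.08j), (-0.02+0.06j), 0.08+0.48j, -0.01+0.08j, -0.07+0.89j]]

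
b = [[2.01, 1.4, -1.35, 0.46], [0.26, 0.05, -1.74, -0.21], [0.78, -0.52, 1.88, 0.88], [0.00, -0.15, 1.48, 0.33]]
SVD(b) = [[-0.62,0.75,0.24,0.00], [-0.47,-0.17,-0.70,0.51], [0.49,0.60,-0.61,-0.19], [0.4,0.23,0.29,0.84]] @ diag([3.5409357661495964, 2.392256794093919, 0.6513024911304156, 0.009294953542994836]) @ [[-0.28, -0.34, 0.89, 0.11], [0.81, 0.29, 0.31, 0.41], [-0.28, 0.87, 0.28, -0.28], [-0.44, 0.19, -0.17, 0.86]]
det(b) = -0.05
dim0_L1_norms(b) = [3.05, 2.12, 6.45, 1.88]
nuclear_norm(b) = 6.59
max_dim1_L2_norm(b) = 2.83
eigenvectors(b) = [[(-0.8+0j), -0.80-0.00j, -0.17+0.00j, -0.44+0.00j], [(-0.24-0.22j), -0.24+0.22j, (0.82+0j), (0.19+0j)], [(0.08+0.41j), 0.08-0.41j, 0.36+0.00j, -0.17+0.00j], [0.17+0.23j, 0.17-0.23j, -0.41+0.00j, (0.86+0j)]]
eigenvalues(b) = [(2.46+0.95j), (2.46-0.95j), (-0.67+0j), (0.01+0j)]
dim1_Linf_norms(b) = [2.01, 1.74, 1.88, 1.48]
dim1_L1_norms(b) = [5.22, 2.26, 4.06, 1.96]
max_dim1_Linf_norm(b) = 2.01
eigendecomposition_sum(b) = [[1.02+0.89j, (0.65-0.19j), -0.71+1.82j, 0.24+0.85j], [(0.06+0.55j), (0.25+0.12j), -0.72+0.36j, (-0.16+0.33j)], [(0.36-0.61j), -0.16-0.32j, (1.01+0.19j), 0.42-0.21j], [0.03-0.48j, -0.19-0.14j, (0.66-0.19j), 0.19-0.25j]] + [[1.02-0.89j, (0.65+0.19j), -0.71-1.82j, 0.24-0.85j], [0.06-0.55j, 0.25-0.12j, (-0.72-0.36j), -0.16-0.33j], [(0.36+0.61j), -0.16+0.32j, (1.01-0.19j), (0.42+0.21j)], [(0.03+0.48j), (-0.19+0.14j), 0.66+0.19j, (0.19+0.25j)]] + [[(-0.03+0j), (0.1+0j), (0.06-0j), (-0.02-0j)],[0.13-0.00j, -0.45-0.00j, (-0.3+0j), (0.11+0j)],[0.06-0.00j, (-0.2-0j), (-0.13+0j), (0.05+0j)],[-0.07+0.00j, 0.23+0.00j, 0.15-0.00j, -0.06-0.00j]] + [[(-0+0j), (-0+0j), 0j, (-0+0j)], [-0j, -0j, (-0-0j), 0.00-0.00j], [-0.00+0.00j, (-0+0j), 0j, -0.00+0.00j], [0.00-0.00j, (0.01-0j), -0.00-0.00j, (0.01-0j)]]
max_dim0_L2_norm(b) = 3.25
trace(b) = 4.27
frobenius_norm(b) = 4.32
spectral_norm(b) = 3.54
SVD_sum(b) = [[0.61,0.74,-1.95,-0.23], [0.46,0.57,-1.48,-0.18], [-0.48,-0.59,1.54,0.18], [-0.39,-0.48,1.25,0.15]] + [[1.44, 0.52, 0.56, 0.74],[-0.33, -0.12, -0.13, -0.17],[1.15, 0.41, 0.45, 0.59],[0.45, 0.16, 0.17, 0.23]] + [[-0.04, 0.13, 0.04, -0.04], [0.13, -0.4, -0.13, 0.13], [0.11, -0.35, -0.11, 0.11], [-0.05, 0.16, 0.05, -0.05]] + [[-0.0, 0.00, -0.0, 0.00], [-0.00, 0.00, -0.00, 0.00], [0.0, -0.00, 0.0, -0.00], [-0.0, 0.0, -0.0, 0.01]]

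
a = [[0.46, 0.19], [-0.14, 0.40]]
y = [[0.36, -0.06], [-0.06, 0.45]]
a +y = [[0.82, 0.13],[-0.2, 0.85]]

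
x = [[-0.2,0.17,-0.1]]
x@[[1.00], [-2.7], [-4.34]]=[[-0.23]]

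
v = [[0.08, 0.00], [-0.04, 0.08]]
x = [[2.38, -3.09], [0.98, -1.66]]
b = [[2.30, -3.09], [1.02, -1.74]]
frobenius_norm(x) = 4.35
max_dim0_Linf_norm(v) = 0.08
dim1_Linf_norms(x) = [3.09, 1.66]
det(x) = -0.92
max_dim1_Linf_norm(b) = 3.09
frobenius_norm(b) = 4.35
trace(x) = 0.72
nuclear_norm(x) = 4.56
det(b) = -0.85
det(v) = 0.01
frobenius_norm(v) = 0.12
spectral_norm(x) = 4.35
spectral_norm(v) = 0.10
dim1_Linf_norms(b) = [3.09, 1.74]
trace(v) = 0.16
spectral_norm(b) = 4.34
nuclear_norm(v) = 0.16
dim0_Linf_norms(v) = [0.08, 0.08]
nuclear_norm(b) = 4.54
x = v + b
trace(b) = 0.56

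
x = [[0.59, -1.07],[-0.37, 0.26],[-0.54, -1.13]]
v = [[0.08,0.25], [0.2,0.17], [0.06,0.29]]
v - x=[[-0.51, 1.32], [0.57, -0.09], [0.60, 1.42]]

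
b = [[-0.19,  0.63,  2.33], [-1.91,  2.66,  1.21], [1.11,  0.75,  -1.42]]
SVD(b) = [[-0.49, 0.54, 0.68], [-0.83, -0.52, -0.18], [0.26, -0.66, 0.71]] @ diag([3.9545073582015533, 2.2034057697539997, 1.169433438783311]) @ [[0.5, -0.59, -0.64],[0.08, -0.70, 0.71],[0.86, 0.40, 0.3]]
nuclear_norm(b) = 7.33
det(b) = -10.19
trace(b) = 1.05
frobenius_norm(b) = 4.68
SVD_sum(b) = [[-0.97, 1.15, 1.24], [-1.63, 1.94, 2.09], [0.50, -0.60, -0.65]] + [[0.09, -0.84, 0.85], [-0.09, 0.81, -0.82], [-0.11, 1.01, -1.03]] + [[0.69, 0.32, 0.24], [-0.19, -0.09, -0.07], [0.72, 0.33, 0.25]]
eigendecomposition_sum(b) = [[(0.28+1.58j), (0.38-1.49j), (0.42+0.5j)],[-0.71+1.89j, (1.37-1.37j), 0.13+0.81j],[(0.08+0.95j), (0.3-0.86j), 0.22+0.32j]] + [[0.28-1.58j, (0.38+1.49j), (0.42-0.5j)], [-0.71-1.89j, 1.37+1.37j, 0.13-0.81j], [0.08-0.95j, (0.3+0.86j), (0.22-0.32j)]] + [[-0.75+0.00j,(-0.12-0j),(1.49+0j)], [(-0.48+0j),(-0.08-0j),(0.95+0j)], [(0.94-0j),0.15+0.00j,-1.86-0.00j]]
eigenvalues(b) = [(1.87+0.53j), (1.87-0.53j), (-2.69+0j)]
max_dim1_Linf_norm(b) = 2.66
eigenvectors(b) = [[(0.5-0.3j), 0.50+0.30j, (-0.58+0j)],  [0.73+0.00j, 0.73-0.00j, -0.37+0.00j],  [0.31-0.15j, 0.31+0.15j, (0.72+0j)]]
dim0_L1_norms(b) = [3.21, 4.04, 4.96]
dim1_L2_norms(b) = [2.42, 3.49, 1.95]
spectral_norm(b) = 3.95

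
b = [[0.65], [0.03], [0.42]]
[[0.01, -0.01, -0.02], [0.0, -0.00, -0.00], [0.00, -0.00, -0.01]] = b @ [[0.01,-0.01,-0.03]]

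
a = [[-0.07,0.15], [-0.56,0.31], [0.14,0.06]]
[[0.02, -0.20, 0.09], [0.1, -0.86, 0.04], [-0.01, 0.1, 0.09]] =a @ [[-0.12, 1.07, 0.33], [0.11, -0.84, 0.74]]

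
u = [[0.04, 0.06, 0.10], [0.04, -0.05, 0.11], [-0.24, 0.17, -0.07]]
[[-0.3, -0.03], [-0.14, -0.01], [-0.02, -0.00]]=u @ [[-0.53, -0.05], [-1.62, -0.14], [-1.86, -0.16]]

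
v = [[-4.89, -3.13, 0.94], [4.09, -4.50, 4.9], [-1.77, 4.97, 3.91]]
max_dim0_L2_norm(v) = 7.4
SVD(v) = [[0.01, -0.51, 0.86], [0.91, 0.36, 0.21], [-0.42, 0.78, 0.47]] @ diag([8.11172555168705, 6.355660641624725, 5.701586304056949]) @ [[0.55, -0.76, 0.35], [0.41, 0.61, 0.68], [-0.73, -0.23, 0.64]]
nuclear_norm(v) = 20.17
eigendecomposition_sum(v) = [[-2.44+2.59j, -1.52-2.31j, (0.57+1.13j)], [(2.03+3.2j), -2.78+0.96j, (1.31-0.3j)], [(-0.91-1.51j), 1.30-0.42j, -0.61+0.13j]] + [[(-2.44-2.59j), -1.52+2.31j, (0.57-1.13j)],[2.03-3.20j, -2.78-0.96j, (1.31+0.3j)],[-0.91+1.51j, 1.30+0.42j, -0.61-0.13j]] + [[(-0+0j), -0.10-0.00j, -0.21+0.00j],[0.02-0.00j, (1.05+0j), (2.28-0j)],[0.06-0.00j, 2.37+0.00j, (5.13-0j)]]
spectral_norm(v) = 8.11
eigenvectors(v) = [[(-0.16-0.63j),  -0.16+0.63j,  (-0.04+0j)], [(-0.69+0j),  -0.69-0.00j,  (0.4+0j)], [0.32+0.01j,  (0.32-0.01j),  0.91+0.00j]]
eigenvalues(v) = [(-5.83+3.68j), (-5.83-3.68j), (6.18+0j)]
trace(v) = -5.48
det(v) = 293.95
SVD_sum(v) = [[0.02, -0.03, 0.01], [4.02, -5.62, 2.56], [-1.86, 2.59, -1.18]] + [[-1.34, -1.98, -2.23], [0.95, 1.39, 1.57], [2.04, 2.99, 3.37]] + [[-3.57, -1.12, 3.15], [-0.88, -0.28, 0.78], [-1.95, -0.61, 1.72]]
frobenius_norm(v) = 11.78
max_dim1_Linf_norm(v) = 4.97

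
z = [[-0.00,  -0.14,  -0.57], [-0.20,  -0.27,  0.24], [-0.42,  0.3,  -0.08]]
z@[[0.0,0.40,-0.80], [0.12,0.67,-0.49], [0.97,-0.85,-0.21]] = [[-0.57, 0.39, 0.19],[0.2, -0.46, 0.24],[-0.04, 0.1, 0.21]]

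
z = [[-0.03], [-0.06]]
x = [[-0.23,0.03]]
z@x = [[0.01, -0.00], [0.01, -0.00]]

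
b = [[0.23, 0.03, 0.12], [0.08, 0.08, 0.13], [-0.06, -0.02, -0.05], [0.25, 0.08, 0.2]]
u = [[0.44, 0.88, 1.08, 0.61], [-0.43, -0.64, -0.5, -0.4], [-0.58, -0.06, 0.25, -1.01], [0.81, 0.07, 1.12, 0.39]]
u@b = [[0.26, 0.11, 0.24], [-0.22, -0.09, -0.19], [-0.41, -0.11, -0.29], [0.22, 0.04, 0.13]]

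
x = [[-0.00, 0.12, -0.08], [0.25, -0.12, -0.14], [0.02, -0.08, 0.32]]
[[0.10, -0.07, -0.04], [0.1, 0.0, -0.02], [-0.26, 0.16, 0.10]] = x @ [[0.15, 0.11, 0.01], [0.32, -0.27, -0.15], [-0.74, 0.41, 0.27]]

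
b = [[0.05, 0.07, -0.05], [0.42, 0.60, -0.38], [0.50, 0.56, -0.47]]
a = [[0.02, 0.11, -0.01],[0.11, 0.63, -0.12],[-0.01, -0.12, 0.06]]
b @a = [[0.01,0.06,-0.01], [0.08,0.47,-0.1], [0.08,0.46,-0.1]]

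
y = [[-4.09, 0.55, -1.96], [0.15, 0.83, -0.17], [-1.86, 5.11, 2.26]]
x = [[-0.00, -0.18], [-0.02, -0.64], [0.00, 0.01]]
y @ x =[[-0.01, 0.36], [-0.02, -0.56], [-0.10, -2.91]]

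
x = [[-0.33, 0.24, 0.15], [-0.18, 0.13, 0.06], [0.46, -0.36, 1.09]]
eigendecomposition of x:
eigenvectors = [[0.11, -0.87, 0.59], [0.04, -0.46, 0.8], [0.99, 0.18, 0.01]]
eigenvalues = [1.13, -0.23, -0.0]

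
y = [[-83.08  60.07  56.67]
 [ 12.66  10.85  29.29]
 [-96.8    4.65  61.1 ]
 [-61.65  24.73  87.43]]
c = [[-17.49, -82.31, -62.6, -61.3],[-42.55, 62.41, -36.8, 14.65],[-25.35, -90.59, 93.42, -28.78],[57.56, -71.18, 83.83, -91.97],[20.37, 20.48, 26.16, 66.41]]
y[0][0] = -83.08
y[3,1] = 24.73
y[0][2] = 56.67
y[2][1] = 4.65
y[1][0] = 12.66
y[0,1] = 60.07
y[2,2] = 61.1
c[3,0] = 57.56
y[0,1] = 60.07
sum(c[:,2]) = 104.00999999999999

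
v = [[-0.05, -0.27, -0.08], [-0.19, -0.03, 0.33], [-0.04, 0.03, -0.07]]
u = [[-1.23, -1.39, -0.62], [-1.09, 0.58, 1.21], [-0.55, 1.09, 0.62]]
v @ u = [[0.40, -0.17, -0.35], [0.08, 0.61, 0.29], [0.06, -0.0, 0.02]]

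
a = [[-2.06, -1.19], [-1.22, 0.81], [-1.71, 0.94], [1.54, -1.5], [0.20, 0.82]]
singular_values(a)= [3.45, 2.24]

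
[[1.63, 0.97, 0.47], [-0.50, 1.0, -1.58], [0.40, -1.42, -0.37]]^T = [[1.63,-0.5,0.4], [0.97,1.00,-1.42], [0.47,-1.58,-0.37]]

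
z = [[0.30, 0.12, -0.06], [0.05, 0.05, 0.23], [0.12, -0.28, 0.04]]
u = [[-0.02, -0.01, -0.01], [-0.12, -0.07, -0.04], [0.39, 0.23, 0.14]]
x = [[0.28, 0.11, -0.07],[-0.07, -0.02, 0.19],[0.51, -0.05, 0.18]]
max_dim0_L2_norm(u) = 0.41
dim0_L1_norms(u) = [0.53, 0.31, 0.19]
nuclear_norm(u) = 0.50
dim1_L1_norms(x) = [0.46, 0.28, 0.74]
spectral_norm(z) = 0.33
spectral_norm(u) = 0.50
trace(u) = 0.05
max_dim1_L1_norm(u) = 0.76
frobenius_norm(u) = 0.50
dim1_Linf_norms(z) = [0.3, 0.23, 0.28]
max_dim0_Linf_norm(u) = 0.39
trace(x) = 0.44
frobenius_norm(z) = 0.51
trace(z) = 0.39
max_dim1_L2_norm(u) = 0.47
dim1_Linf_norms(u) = [0.02, 0.12, 0.39]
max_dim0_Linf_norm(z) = 0.3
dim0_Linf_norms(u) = [0.39, 0.23, 0.14]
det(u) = 0.00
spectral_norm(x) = 0.60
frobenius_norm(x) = 0.66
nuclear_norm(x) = 0.94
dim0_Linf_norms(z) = [0.3, 0.28, 0.23]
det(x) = 0.01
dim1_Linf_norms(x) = [0.28, 0.19, 0.51]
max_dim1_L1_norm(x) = 0.74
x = z + u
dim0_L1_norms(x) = [0.86, 0.18, 0.44]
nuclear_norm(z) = 0.88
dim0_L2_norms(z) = [0.33, 0.31, 0.24]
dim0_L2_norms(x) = [0.59, 0.12, 0.27]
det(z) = 0.02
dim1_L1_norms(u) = [0.04, 0.23, 0.76]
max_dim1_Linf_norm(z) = 0.3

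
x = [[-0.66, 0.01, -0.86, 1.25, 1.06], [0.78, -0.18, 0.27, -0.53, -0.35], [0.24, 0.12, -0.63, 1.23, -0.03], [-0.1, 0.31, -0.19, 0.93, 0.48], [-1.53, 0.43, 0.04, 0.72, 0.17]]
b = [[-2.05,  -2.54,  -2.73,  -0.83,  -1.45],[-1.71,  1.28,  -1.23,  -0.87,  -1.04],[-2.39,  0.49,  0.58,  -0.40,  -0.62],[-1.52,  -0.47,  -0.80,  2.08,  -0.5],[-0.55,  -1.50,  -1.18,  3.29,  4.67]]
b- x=[[-1.39,-2.55,-1.87,-2.08,-2.51],  [-2.49,1.46,-1.5,-0.34,-0.69],  [-2.63,0.37,1.21,-1.63,-0.59],  [-1.42,-0.78,-0.61,1.15,-0.98],  [0.98,-1.93,-1.22,2.57,4.5]]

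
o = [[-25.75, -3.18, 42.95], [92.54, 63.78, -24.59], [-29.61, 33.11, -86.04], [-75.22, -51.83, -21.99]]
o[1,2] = -24.59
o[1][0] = 92.54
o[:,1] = [-3.18, 63.78, 33.11, -51.83]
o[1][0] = 92.54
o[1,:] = [92.54, 63.78, -24.59]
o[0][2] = 42.95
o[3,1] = -51.83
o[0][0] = -25.75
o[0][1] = -3.18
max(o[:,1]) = 63.78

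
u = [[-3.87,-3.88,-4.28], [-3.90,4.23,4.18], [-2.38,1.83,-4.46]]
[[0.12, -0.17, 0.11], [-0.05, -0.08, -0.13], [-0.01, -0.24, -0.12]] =u @ [[-0.01, 0.03, 0.0], [-0.02, -0.02, -0.04], [-0.00, 0.03, 0.01]]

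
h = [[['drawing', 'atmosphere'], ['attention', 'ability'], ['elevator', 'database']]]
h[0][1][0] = 'attention'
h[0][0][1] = 'atmosphere'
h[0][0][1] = 'atmosphere'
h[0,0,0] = 'drawing'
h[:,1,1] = ['ability']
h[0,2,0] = 'elevator'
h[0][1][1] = 'ability'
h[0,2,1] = 'database'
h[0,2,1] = 'database'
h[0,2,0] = 'elevator'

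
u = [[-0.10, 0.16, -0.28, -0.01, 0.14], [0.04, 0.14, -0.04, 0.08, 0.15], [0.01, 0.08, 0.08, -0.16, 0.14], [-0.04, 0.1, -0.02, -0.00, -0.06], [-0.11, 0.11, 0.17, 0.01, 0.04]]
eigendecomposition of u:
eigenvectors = [[0.70+0.00j, (-0.7+0j), (-0.7-0j), 0.02+0.00j, 0.54+0.00j], [(-0.35+0j), (-0.26+0.23j), (-0.26-0.23j), (-0.47+0j), 0.67+0.00j], [0.18+0.00j, 0.02+0.29j, 0.02-0.29j, -0.61+0.00j, (-0.29+0j)], [(0.48+0j), 0.27-0.06j, (0.27+0.06j), 0.01+0.00j, 0.35+0.00j], [(0.36+0j), (0.16-0.46j), (0.16+0.46j), (-0.64+0j), -0.23+0.00j]]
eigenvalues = [(-0.18+0j), (-0.06+0.15j), (-0.06-0.15j), (0.29+0j), (0.18+0j)]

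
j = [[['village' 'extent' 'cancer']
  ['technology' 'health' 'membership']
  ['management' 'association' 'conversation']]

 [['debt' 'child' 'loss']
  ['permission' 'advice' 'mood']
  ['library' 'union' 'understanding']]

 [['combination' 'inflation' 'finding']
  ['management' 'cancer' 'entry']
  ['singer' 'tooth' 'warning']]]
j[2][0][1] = 'inflation'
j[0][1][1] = 'health'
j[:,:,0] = [['village', 'technology', 'management'], ['debt', 'permission', 'library'], ['combination', 'management', 'singer']]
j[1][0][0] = 'debt'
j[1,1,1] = 'advice'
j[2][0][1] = 'inflation'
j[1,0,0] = 'debt'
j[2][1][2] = 'entry'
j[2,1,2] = 'entry'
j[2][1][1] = 'cancer'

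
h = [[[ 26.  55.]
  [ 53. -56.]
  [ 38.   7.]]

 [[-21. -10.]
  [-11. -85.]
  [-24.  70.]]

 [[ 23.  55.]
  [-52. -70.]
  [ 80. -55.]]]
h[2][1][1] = -70.0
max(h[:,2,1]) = 70.0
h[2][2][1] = -55.0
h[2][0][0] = 23.0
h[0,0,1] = 55.0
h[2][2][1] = -55.0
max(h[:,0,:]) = 55.0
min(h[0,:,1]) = -56.0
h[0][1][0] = 53.0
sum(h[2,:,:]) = -19.0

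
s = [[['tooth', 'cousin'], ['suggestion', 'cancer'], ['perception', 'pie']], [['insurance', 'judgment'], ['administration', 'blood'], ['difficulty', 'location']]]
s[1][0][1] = 'judgment'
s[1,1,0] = 'administration'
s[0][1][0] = 'suggestion'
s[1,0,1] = 'judgment'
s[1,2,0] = 'difficulty'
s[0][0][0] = 'tooth'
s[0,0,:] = ['tooth', 'cousin']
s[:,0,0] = ['tooth', 'insurance']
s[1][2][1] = 'location'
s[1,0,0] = 'insurance'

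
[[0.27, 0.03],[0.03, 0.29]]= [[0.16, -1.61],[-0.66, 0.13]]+[[0.11, 1.64], [0.69, 0.16]]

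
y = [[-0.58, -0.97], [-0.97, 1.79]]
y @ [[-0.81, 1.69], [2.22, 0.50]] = [[-1.68, -1.47], [4.76, -0.74]]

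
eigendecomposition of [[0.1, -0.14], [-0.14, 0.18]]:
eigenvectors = [[-0.80, 0.60], [-0.60, -0.80]]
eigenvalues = [-0.01, 0.29]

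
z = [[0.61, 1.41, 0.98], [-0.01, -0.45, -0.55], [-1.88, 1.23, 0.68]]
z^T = [[0.61, -0.01, -1.88], [1.41, -0.45, 1.23], [0.98, -0.55, 0.68]]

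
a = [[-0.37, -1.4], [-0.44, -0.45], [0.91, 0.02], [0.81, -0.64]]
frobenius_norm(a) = 2.09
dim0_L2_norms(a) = [1.35, 1.6]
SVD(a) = [[-0.89, -0.0], [-0.34, 0.23], [0.16, -0.66], [-0.25, -0.71]] @ diag([1.6216178805366606, 1.3257282713753182]) @ [[0.26,0.97],[-0.97,0.26]]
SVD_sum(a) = [[-0.37, -1.4], [-0.14, -0.53], [0.06, 0.24], [-0.11, -0.4]] + [[0.0, -0.0], [-0.3, 0.08], [0.85, -0.22], [0.92, -0.24]]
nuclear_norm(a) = 2.95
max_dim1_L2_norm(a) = 1.45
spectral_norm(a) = 1.62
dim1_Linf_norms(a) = [1.4, 0.45, 0.91, 0.81]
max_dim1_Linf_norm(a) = 1.4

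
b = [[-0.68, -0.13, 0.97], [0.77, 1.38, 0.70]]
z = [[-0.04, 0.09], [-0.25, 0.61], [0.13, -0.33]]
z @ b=[[0.10, 0.13, 0.02], [0.64, 0.87, 0.18], [-0.34, -0.47, -0.1]]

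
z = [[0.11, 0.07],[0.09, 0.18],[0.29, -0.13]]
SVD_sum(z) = [[0.09, -0.02], [0.04, -0.01], [0.3, -0.08]] + [[0.02,  0.09], [0.05,  0.19], [-0.01,  -0.05]]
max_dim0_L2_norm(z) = 0.32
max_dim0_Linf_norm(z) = 0.29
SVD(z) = [[-0.27,  -0.42], [-0.13,  -0.87], [-0.95,  0.24]] @ diag([0.32840477166799453, 0.22505622840901865]) @ [[-0.97, 0.25],  [-0.25, -0.97]]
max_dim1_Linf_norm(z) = 0.29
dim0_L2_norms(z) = [0.32, 0.23]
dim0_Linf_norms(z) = [0.29, 0.18]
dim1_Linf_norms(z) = [0.11, 0.18, 0.29]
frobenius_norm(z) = 0.40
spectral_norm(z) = 0.33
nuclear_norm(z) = 0.55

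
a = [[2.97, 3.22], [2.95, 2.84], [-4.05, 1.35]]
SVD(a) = [[-0.65, -0.35], [-0.62, -0.26], [0.44, -0.9]] @ diag([6.427660372918423, 3.587141219747867]) @ [[-0.86, -0.51], [0.51, -0.86]]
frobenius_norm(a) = 7.36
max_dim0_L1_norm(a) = 9.97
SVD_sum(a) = [[3.61, 2.14],[3.43, 2.03],[-2.41, -1.43]] + [[-0.64, 1.08], [-0.48, 0.81], [-1.64, 2.78]]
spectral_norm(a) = 6.43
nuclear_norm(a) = 10.01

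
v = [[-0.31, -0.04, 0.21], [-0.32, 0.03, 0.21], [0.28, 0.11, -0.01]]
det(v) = -0.00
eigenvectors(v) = [[-0.65, -0.4, 0.31], [-0.58, 0.73, 0.5], [0.49, -0.55, 0.81]]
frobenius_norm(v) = 0.62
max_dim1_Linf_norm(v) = 0.32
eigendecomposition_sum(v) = [[-0.33, -0.06, 0.16], [-0.29, -0.05, 0.15], [0.25, 0.04, -0.13]] + [[0.02, -0.02, 0.00],[-0.03, 0.03, -0.01],[0.02, -0.02, 0.00]] + [[0.00, 0.03, 0.04], [0.0, 0.05, 0.07], [0.01, 0.09, 0.11]]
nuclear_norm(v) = 0.80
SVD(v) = [[-0.63, -0.19, 0.75],  [-0.64, -0.43, -0.64],  [0.44, -0.88, 0.15]] @ diag([0.5918390095751346, 0.1666639404924637, 0.04182962687675325]) @ [[0.88, 0.09, -0.46], [-0.31, -0.61, -0.72], [0.35, -0.78, 0.52]]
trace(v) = -0.29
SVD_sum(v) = [[-0.33, -0.03, 0.17], [-0.33, -0.03, 0.17], [0.23, 0.02, -0.12]] + [[0.01, 0.02, 0.02], [0.02, 0.04, 0.05], [0.05, 0.09, 0.11]] + [[0.01, -0.02, 0.02], [-0.01, 0.02, -0.01], [0.00, -0.0, 0.00]]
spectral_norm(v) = 0.59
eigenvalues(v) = [-0.51, 0.05, 0.17]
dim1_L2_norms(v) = [0.38, 0.38, 0.3]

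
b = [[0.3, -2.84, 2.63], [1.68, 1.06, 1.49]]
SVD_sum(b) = [[0.55,-2.61,2.79], [0.08,-0.4,0.43]] + [[-0.25, -0.23, -0.16], [1.60, 1.46, 1.06]]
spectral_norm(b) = 3.91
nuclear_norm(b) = 6.35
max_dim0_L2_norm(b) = 3.03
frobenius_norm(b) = 4.61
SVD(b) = [[-0.99, -0.15],[-0.15, 0.99]] @ diag([3.910381783106096, 2.438752613602287]) @ [[-0.14,  0.68,  -0.72], [0.66,  0.61,  0.44]]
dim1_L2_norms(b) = [3.88, 2.48]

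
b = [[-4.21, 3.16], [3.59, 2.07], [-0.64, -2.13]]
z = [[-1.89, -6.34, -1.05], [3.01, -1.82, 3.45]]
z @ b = [[-14.13, -16.86], [-21.41, -1.60]]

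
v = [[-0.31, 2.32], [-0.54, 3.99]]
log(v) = [[-6.02, 4.26], [-0.99, 1.88]]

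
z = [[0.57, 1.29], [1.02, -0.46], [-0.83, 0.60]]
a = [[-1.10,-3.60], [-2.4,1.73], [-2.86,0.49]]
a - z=[[-1.67, -4.89], [-3.42, 2.19], [-2.03, -0.11]]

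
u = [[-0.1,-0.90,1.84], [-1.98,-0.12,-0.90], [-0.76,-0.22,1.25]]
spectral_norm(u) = 2.54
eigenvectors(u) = [[(-0.39+0j), (-0.52-0.15j), -0.52+0.15j], [-0.90+0.00j, (0.77+0j), 0.77-0.00j], [-0.20+0.00j, 0.10-0.32j, 0.10+0.32j]]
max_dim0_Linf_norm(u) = 1.98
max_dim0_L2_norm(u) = 2.4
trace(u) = 1.03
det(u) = -2.17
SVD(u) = [[0.76,0.29,-0.58],  [-0.50,0.83,-0.24],  [0.41,0.47,0.78]] @ diag([2.544538601860969, 2.1217895456278235, 0.40278086809567754]) @ [[0.24,-0.28,0.93], [-0.96,-0.22,0.18], [-0.15,0.93,0.32]]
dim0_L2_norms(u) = [2.12, 0.93, 2.4]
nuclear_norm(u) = 5.07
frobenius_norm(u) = 3.34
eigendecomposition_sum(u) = [[-0.49+0.00j,-0.36-0.00j,(0.24-0j)], [(-1.12+0j),(-0.83-0j),(0.54-0j)], [(-0.25+0j),(-0.19-0j),(0.12-0j)]] + [[(0.2+0.42j),(-0.27+0.03j),(0.8-0.94j)], [(-0.43-0.49j),(0.35-0.15j),(-0.72+1.59j)], [(-0.25+0.12j),(-0.02-0.16j),(0.56+0.49j)]] + [[(0.2-0.42j), (-0.27-0.03j), (0.8+0.94j)], [(-0.43+0.49j), 0.35+0.15j, (-0.72-1.59j)], [(-0.25-0.12j), -0.02+0.16j, 0.56-0.49j]]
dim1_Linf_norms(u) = [1.84, 1.98, 1.25]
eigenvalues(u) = [(-1.2+0j), (1.11+0.76j), (1.11-0.76j)]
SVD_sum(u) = [[0.46, -0.55, 1.81], [-0.30, 0.36, -1.18], [0.25, -0.29, 0.97]] + [[-0.59, -0.14, 0.11], [-1.7, -0.39, 0.31], [-0.96, -0.22, 0.18]] + [[0.04, -0.22, -0.07],[0.01, -0.09, -0.03],[-0.05, 0.29, 0.10]]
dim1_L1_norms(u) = [2.84, 3.0, 2.23]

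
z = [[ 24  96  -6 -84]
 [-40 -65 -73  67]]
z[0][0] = 24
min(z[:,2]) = -73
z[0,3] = -84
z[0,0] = 24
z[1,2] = -73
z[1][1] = -65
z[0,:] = [24, 96, -6, -84]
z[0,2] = -6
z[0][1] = 96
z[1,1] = -65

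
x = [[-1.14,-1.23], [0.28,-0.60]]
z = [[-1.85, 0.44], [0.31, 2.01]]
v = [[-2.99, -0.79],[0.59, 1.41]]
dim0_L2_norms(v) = [3.05, 1.62]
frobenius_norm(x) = 1.80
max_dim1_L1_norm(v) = 3.78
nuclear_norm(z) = 3.93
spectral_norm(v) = 3.25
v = x + z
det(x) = 1.03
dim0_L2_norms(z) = [1.88, 2.06]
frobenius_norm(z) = 2.78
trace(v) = -1.58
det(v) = -3.75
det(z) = -3.85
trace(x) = -1.74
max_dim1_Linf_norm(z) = 2.01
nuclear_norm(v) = 4.40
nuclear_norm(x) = 2.30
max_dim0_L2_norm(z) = 2.06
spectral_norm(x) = 1.70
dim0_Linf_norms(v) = [2.99, 1.41]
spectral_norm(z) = 2.07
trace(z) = 0.16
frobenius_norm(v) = 3.45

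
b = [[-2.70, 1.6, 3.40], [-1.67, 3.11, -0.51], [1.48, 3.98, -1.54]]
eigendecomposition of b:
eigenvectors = [[0.82+0.00j,(-0.55+0.12j),(-0.55-0.12j)], [(0.14+0j),(-0.34-0.39j),-0.34+0.39j], [(-0.55+0j),-0.65+0.00j,-0.65-0.00j]]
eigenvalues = [(-4.73+0j), (1.8+2.1j), (1.8-2.1j)]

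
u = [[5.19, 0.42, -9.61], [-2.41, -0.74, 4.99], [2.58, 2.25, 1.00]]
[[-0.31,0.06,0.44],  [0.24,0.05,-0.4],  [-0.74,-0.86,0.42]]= u@[[-0.1, -0.12, -0.07], [-0.20, -0.21, 0.30], [-0.03, -0.08, -0.07]]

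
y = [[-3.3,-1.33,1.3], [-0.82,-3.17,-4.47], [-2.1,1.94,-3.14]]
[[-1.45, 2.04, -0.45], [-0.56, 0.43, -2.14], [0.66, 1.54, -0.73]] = y@[[0.24,  -0.65,  0.15], [0.34,  0.06,  0.24], [-0.16,  -0.02,  0.28]]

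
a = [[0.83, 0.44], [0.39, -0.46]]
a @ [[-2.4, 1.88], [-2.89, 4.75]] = [[-3.26, 3.65], [0.39, -1.45]]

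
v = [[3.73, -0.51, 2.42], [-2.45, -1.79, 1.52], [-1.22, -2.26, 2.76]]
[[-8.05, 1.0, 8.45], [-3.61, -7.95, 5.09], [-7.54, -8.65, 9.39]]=v@[[-0.55, 1.28, 0.79], [0.81, 1.66, -2.43], [-2.31, -1.21, 1.76]]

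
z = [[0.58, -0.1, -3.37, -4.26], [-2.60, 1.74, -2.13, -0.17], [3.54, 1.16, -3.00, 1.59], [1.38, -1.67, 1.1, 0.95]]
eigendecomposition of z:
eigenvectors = [[-0.14+0.53j, (-0.14-0.53j), -0.30-0.30j, (-0.3+0.3j)], [-0.64+0.00j, (-0.64-0j), (-0.31-0.49j), (-0.31+0.49j)], [0.06+0.29j, (0.06-0.29j), -0.65+0.00j, -0.65-0.00j], [(0.38-0.24j), (0.38+0.24j), (0.22+0.05j), 0.22-0.05j]]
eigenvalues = [(1.46+3.09j), (1.46-3.09j), (-1.33+2.39j), (-1.33-2.39j)]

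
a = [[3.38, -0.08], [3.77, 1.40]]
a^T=[[3.38, 3.77], [-0.08, 1.40]]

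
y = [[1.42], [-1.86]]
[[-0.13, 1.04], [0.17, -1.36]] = y@[[-0.09, 0.73]]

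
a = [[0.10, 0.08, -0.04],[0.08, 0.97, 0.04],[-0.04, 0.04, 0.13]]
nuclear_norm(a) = 1.20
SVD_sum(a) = [[0.01, 0.09, 0.0], [0.09, 0.97, 0.04], [0.0, 0.04, 0.00]] + [[0.05, -0.0, -0.07],[-0.0, 0.00, 0.00],[-0.07, 0.00, 0.11]] + [[0.04,-0.01,0.03], [-0.01,0.00,-0.0], [0.03,-0.00,0.02]]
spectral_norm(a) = 0.98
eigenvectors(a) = [[-0.09, -0.83, -0.56], [-1.0, 0.10, 0.01], [-0.04, -0.56, 0.83]]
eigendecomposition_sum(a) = [[0.01, 0.09, 0.0],[0.09, 0.97, 0.04],[0.0, 0.04, 0.0]] + [[0.04, -0.01, 0.03], [-0.01, 0.00, -0.00], [0.03, -0.00, 0.02]] + [[0.05, -0.00, -0.07],[-0.0, 0.00, 0.0],[-0.07, 0.00, 0.11]]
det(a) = 0.01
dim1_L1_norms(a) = [0.22, 1.09, 0.21]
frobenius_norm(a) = 0.99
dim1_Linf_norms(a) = [0.1, 0.97, 0.13]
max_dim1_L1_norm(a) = 1.09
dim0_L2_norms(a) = [0.13, 0.97, 0.14]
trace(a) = 1.20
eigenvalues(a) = [0.98, 0.06, 0.16]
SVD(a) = [[-0.09, 0.56, 0.83], [-1.00, -0.01, -0.1], [-0.04, -0.83, 0.56]] @ diag([0.9788430228815584, 0.15754194399006607, 0.06361503312837588]) @ [[-0.09, -1.0, -0.04], [0.56, -0.01, -0.83], [0.83, -0.1, 0.56]]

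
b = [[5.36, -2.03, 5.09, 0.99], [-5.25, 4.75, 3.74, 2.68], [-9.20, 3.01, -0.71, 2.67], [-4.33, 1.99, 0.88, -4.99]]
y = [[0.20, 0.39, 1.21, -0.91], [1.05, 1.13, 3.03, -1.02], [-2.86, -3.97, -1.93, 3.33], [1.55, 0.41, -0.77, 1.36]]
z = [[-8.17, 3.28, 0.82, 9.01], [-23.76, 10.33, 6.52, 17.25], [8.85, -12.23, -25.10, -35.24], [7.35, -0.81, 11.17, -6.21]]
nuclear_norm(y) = 11.54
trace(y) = 0.76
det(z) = -4143.49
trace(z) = -29.15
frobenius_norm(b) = 16.76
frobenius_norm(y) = 7.67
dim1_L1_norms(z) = [21.28, 57.86, 81.42, 25.54]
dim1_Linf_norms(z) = [9.01, 23.76, 35.24, 11.17]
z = y @ b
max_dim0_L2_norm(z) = 40.73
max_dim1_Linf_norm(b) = 9.2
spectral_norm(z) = 54.07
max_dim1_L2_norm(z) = 45.82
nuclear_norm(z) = 85.49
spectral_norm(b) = 13.97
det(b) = -943.42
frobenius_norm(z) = 59.06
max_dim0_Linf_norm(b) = 9.2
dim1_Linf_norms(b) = [5.36, 5.25, 9.2, 4.99]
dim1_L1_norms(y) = [2.71, 6.23, 12.09, 4.09]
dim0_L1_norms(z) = [48.13, 26.65, 43.61, 67.71]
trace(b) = 4.41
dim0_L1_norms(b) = [24.14, 11.78, 10.42, 11.33]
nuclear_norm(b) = 28.42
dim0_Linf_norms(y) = [2.86, 3.97, 3.03, 3.33]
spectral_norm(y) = 6.98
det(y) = 4.40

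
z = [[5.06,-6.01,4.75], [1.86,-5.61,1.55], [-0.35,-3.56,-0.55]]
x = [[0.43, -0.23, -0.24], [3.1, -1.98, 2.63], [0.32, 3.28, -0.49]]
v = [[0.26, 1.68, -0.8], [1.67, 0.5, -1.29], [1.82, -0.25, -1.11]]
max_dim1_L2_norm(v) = 2.17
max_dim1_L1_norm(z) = 15.82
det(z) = -0.13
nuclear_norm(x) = 8.13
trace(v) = -0.35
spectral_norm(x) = 4.91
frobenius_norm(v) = 3.58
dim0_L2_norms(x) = [3.15, 3.84, 2.69]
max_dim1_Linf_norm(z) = 6.01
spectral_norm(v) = 3.14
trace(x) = -2.04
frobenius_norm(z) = 11.61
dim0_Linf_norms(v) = [1.82, 1.68, 1.29]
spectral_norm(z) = 11.04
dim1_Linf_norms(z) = [6.01, 5.61, 3.56]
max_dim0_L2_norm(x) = 3.84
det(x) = -6.43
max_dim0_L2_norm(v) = 2.48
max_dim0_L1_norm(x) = 5.49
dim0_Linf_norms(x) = [3.1, 3.28, 2.63]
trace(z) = -1.10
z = v @ x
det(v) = 0.00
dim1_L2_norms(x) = [0.54, 4.52, 3.33]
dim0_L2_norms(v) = [2.48, 1.77, 1.88]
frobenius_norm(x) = 5.64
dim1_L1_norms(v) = [2.74, 3.46, 3.18]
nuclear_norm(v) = 4.87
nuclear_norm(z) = 14.62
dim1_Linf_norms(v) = [1.68, 1.67, 1.82]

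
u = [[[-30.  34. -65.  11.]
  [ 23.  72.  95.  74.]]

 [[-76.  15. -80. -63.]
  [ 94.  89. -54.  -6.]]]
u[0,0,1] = 34.0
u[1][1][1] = 89.0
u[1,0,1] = 15.0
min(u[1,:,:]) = -80.0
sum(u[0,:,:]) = 214.0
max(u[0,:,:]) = 95.0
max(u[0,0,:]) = 34.0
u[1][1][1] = 89.0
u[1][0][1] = 15.0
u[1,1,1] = 89.0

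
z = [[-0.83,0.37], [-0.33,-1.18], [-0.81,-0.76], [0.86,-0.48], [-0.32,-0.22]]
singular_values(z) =[1.64, 1.41]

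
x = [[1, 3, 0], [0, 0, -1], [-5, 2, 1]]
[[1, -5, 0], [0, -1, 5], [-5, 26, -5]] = x@[[1, -5, 0], [0, 0, 0], [0, 1, -5]]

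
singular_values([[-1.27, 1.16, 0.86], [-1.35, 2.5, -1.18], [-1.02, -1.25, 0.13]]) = [3.4, 1.71, 1.16]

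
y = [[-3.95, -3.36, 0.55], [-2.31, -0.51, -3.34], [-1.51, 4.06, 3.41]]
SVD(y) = [[-0.56, -0.76, 0.34], [-0.47, -0.05, -0.88], [0.69, -0.65, -0.33]] @ diag([6.476366921245173, 4.77857334249521, 3.0919424819675196]) @ [[0.35, 0.76, 0.56],[0.86, -0.02, -0.51],[0.38, -0.66, 0.65]]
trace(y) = -1.05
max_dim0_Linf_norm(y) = 4.06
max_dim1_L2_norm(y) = 5.51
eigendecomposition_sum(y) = [[-4.39+0.00j,-2.45-0.00j,(-0.65-0j)],  [-1.95+0.00j,-1.09-0.00j,(-0.29-0j)],  [0.15-0.00j,(0.08+0j),0.02+0.00j]] + [[0.22+0.34j,(-0.46-0.82j),(0.6-0.66j)],[-0.18-0.77j,0.29+1.79j,-1.53+0.82j],[(-0.83+0.58j),1.99-1.20j,1.69+1.42j]] + [[(0.22-0.34j), -0.46+0.82j, 0.60+0.66j],[(-0.18+0.77j), 0.29-1.79j, (-1.53-0.82j)],[-0.83-0.58j, 1.99+1.20j, 1.69-1.42j]]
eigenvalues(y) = [(-5.46+0j), (2.21+3.56j), (2.21-3.56j)]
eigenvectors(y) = [[0.91+0.00j, 0.01-0.30j, (0.01+0.3j)], [(0.41+0j), (-0.22+0.54j), (-0.22-0.54j)], [(-0.03+0j), (0.75+0j), (0.75-0j)]]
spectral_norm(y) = 6.48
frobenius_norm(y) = 8.62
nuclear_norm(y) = 14.35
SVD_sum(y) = [[-1.25, -2.72, -2.00], [-1.06, -2.3, -1.69], [1.54, 3.35, 2.47]] + [[-3.10, 0.05, 1.86], [-0.22, 0.00, 0.13], [-2.67, 0.05, 1.6]] + [[0.40, -0.69, 0.69],[-1.04, 1.79, -1.78],[-0.38, 0.66, -0.66]]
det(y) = -95.69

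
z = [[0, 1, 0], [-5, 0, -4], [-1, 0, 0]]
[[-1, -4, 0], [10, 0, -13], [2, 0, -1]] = z@ [[-2, 0, 1], [-1, -4, 0], [0, 0, 2]]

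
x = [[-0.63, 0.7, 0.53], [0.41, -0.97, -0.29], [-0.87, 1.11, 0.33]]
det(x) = -0.125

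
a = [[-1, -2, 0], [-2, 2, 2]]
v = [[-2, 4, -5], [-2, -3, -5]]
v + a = [[-3, 2, -5], [-4, -1, -3]]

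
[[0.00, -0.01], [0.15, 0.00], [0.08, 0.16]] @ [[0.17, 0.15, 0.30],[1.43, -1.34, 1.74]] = [[-0.01, 0.01, -0.02], [0.03, 0.02, 0.04], [0.24, -0.20, 0.3]]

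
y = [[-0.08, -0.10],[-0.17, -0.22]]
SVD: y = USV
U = [[-0.42, -0.91], [-0.91, 0.42]]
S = [0.31, 0.0]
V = [[0.61,0.79],[0.79,-0.61]]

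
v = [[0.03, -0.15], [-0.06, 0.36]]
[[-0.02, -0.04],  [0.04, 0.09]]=v @ [[-0.26,0.07], [0.06,0.25]]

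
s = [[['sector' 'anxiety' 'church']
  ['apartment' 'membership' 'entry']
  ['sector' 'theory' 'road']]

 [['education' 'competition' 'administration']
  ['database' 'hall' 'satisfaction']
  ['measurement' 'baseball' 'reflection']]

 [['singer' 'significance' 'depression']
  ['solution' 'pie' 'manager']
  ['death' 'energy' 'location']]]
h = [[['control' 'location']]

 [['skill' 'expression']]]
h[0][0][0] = 'control'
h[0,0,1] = 'location'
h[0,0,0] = 'control'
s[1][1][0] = 'database'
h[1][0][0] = 'skill'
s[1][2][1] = 'baseball'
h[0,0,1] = 'location'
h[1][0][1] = 'expression'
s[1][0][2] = 'administration'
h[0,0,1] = 'location'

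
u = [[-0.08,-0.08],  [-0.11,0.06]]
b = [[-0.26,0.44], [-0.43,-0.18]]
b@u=[[-0.03, 0.05], [0.05, 0.02]]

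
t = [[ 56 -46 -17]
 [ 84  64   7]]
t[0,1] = -46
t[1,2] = 7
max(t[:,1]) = 64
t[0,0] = 56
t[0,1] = -46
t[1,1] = 64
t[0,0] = 56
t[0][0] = 56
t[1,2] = 7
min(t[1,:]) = 7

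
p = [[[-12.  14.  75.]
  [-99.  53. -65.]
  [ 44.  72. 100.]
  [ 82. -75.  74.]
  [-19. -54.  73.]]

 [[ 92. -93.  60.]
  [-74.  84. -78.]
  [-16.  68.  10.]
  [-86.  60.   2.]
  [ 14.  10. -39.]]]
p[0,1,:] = [-99.0, 53.0, -65.0]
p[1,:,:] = [[92.0, -93.0, 60.0], [-74.0, 84.0, -78.0], [-16.0, 68.0, 10.0], [-86.0, 60.0, 2.0], [14.0, 10.0, -39.0]]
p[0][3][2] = 74.0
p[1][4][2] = -39.0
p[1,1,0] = -74.0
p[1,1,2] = -78.0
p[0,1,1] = 53.0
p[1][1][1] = 84.0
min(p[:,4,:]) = -54.0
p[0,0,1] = 14.0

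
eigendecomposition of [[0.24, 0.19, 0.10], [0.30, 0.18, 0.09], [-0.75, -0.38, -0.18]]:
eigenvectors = [[0.20+0.08j,0.20-0.08j,-0.07+0.00j],[(0.33+0.03j),0.33-0.03j,0.53+0.00j],[(-0.92+0j),(-0.92-0j),-0.84+0.00j]]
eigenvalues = [(0.12+0.07j), (0.12-0.07j), (-0+0j)]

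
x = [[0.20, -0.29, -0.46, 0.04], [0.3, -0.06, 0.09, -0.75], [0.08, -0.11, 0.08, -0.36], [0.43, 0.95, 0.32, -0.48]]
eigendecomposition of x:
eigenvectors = [[0.21-0.17j, (0.21+0.17j), (-0.91+0j), 0.70+0.00j],[(-0.21-0.55j), (-0.21+0.55j), (0.04+0j), (-0.31+0j)],[(-0.06-0.28j), -0.06+0.28j, 0.21+0.00j, (0.53+0j)],[(-0.7+0j), (-0.7-0j), (-0.36+0j), (0.37+0j)]]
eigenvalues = [(-0.3+0.97j), (-0.3-0.97j), (0.33+0j), (-0+0j)]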